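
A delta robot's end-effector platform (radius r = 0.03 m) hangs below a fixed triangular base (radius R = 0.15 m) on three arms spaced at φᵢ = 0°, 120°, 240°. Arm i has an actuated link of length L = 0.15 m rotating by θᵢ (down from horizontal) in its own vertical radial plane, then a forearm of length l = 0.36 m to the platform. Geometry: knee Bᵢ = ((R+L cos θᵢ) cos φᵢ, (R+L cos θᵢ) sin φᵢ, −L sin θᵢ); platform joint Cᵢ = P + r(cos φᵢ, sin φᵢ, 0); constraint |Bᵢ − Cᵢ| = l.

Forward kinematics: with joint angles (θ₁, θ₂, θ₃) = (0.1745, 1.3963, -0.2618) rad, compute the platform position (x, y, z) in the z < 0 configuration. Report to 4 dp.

φ1=0.0°: virtual centre (0.2677, 0.0000, -0.0260), radius l
φ2=120.0°: virtual centre (-0.0730, 0.1265, -0.1477), radius l
arm 3 at φ=240.0°: ρ3 = 0.2649;  O3 = (-0.1324, -0.2294, 0.0388)
subtract pairs → two planes through P
linear system: -0.6815x+0.2530y = -0.0292−-0.2434z; -0.8003x+-0.4588y = -0.0007−0.1297z
Cramer: x(z) = 0.0263-0.1531z;  y(z) = -0.0445+0.5497z
into |P−O₁|² = l²: 1.3256z² + 0.0771z + -0.0687 = 0;  Δ = 0.3701;  z = -0.2585 or 0.2004 → z<0 root = -0.2585
x = 0.0659, y = -0.1866

(0.0659, -0.1866, -0.2585)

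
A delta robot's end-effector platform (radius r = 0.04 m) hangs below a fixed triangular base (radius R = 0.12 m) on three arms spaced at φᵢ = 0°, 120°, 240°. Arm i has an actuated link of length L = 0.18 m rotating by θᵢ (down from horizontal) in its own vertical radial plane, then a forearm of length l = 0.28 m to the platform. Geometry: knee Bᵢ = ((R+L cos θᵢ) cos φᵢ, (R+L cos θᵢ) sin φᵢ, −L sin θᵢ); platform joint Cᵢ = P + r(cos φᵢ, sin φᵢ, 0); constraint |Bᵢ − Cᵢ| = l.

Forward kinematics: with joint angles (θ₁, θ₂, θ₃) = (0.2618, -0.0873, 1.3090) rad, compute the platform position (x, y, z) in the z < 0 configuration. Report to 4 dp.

(0.0543, 0.1444, -0.1796)

φ1=0.0°: virtual centre (0.2539, 0.0000, -0.0466), radius l
arm 2 at φ=120.0°: e+L cos θ2 = 0.2593;  S2 = (-0.1297, 0.2246, 0.0157)
S3 = (0.1266·cos240.0°, 0.1266·sin240.0°, -0.1739) = (-0.0633, -0.1096, -0.1739)
subtract pairs → two planes through P
[-0.7670 0.4491 0.1246]·P = 0.0009;  [-0.6343 -0.2193 -0.2546]·P = -0.0204
Cramer: x(z) = 0.0198-0.1921z;  y(z) = 0.0357-0.6053z
into |P−S₁|² = l²: 1.4033z² + 0.1399z + -0.0202 = 0;  Δ = 0.1327;  z = -0.1796 or 0.0799 → z<0 root = -0.1796
x = 0.0543, y = 0.1444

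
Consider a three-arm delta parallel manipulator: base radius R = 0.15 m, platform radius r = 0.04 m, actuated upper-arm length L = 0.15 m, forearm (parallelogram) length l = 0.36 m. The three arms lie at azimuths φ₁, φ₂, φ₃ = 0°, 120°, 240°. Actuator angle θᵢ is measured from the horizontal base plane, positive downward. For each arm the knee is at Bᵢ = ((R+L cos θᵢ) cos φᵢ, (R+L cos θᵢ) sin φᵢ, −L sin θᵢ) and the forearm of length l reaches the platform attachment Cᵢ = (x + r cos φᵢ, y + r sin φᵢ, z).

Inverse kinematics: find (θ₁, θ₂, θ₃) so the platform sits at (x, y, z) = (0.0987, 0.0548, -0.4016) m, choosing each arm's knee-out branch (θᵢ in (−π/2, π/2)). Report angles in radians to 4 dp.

θ₁ = 0.5237, θ₂ = 0.9600, θ₃ = 1.3091

φ1=0.0° → target in arm frame (0.0987, 0.0548)
  A cos θ + B sin θ = C:  0.0113·cos θ + -0.4016·sin θ = -0.1910
  √(A²+B²)=0.4018;  θ1 = -1.5427+2.0664 ≈ 0.5237
φ2=120.0° → target in arm frame (-0.0019, -0.1129)
  A=0.1119, B=-0.4016, C=(l²−L²−A²−y'²−z²)/(2L)=-0.2648
  θ2 = atan2(B,A) + arccos(C/0.4169) = 0.9600
rotate P by −φ3: (-0.0968, 0.0581, -0.4016)
  A cos θ + B sin θ = C:  0.2068·cos θ + -0.4016·sin θ = -0.3344
  γ=atan2(-0.4016,0.2068)=-1.0953;  ψ=arccos(-0.7403)=2.4043;  θ3=γ+ψ≈1.3091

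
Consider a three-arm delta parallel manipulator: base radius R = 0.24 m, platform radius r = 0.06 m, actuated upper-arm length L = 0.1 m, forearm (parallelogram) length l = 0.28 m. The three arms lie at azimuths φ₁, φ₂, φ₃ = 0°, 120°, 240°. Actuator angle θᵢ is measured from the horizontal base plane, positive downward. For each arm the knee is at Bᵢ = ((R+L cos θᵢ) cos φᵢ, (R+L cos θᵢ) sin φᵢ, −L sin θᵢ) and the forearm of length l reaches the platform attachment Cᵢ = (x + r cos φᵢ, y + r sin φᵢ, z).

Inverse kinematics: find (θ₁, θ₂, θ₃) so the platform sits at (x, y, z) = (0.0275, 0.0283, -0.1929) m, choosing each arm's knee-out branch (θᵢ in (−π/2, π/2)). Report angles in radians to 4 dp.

arm 1 (φ=0.0°): x'=0.0275, y'=0.0283
  e−x'=0.1525;  (l²−L²−(e−x')²−y'²−z²)/2L = 0.0357
  √(A²+B²)=0.2459;  θ1 = -0.9018+1.4253 ≈ 0.5234
rotate P by −φ2: (0.0108, -0.0380, -0.1929)
  e−x'=0.1692;  (l²−L²−(e−x')²−y'²−z²)/2L = 0.0055
  θ2 = atan2(B,A) + arccos(C/0.2566) = 0.6986
φ3=240.0° → target in arm frame (-0.0383, 0.0097)
  A=0.2183, B=-0.1929, C=(l²−L²−A²−y'²−z²)/(2L)=-0.0827
  γ=atan2(-0.1929,0.2183)=-0.7238;  ψ=arccos(-0.2839)=1.8587;  θ3=γ+ψ≈1.1349

θ₁ = 0.5234, θ₂ = 0.6986, θ₃ = 1.1349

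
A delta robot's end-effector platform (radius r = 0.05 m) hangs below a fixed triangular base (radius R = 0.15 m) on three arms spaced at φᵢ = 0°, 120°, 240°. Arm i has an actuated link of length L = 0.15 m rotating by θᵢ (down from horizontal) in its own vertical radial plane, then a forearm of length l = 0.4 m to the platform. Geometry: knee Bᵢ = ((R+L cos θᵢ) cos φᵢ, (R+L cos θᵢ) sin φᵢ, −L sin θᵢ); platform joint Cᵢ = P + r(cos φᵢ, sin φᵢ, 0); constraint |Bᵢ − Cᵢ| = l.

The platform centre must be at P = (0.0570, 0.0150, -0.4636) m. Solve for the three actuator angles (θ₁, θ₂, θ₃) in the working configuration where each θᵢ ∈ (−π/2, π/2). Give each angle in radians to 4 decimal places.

θ₁ = 0.6980, θ₂ = 0.9595, θ₃ = 1.0470

arm 1 (φ=0.0°): x'=0.0570, y'=0.0150
  A=0.0430, B=-0.4636, C=(l²−L²−A²−y'²−z²)/(2L)=-0.2650
  γ=atan2(-0.4636,0.0430)=-1.4783;  ψ=arccos(-0.5692)=2.1763;  θ1=γ+ψ≈0.6980
rotate P by −φ2: (-0.0155, -0.0569, -0.4636)
  A=0.1155, B=-0.4636, C=(l²−L²−A²−y'²−z²)/(2L)=-0.3133
  √(A²+B²)=0.4778;  θ2 = -1.3266+2.2861 ≈ 0.9595
arm 3 (φ=240.0°): x'=-0.0415, y'=0.0419
  A cos θ + B sin θ = C:  0.1415·cos θ + -0.4636·sin θ = -0.3307
  θ3 = atan2(B,A) + arccos(C/0.4847) = 1.0470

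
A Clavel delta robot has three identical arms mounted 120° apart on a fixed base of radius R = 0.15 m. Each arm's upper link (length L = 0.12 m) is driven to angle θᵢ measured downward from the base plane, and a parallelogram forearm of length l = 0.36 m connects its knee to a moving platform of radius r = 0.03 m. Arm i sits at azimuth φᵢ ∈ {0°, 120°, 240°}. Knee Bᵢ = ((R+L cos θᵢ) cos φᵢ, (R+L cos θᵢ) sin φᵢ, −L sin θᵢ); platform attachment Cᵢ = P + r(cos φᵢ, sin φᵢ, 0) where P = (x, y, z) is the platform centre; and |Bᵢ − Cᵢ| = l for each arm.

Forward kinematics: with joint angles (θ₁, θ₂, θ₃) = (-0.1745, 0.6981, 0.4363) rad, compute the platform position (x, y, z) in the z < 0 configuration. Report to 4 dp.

O1 = (0.2382·cos0.0°, 0.2382·sin0.0°, 0.0208) = (0.2382, 0.0000, 0.0208)
φ2=120.0°: virtual centre (-0.1060, 0.1835, -0.0771), radius l
arm 3 at φ=240.0°: ρ3 = 0.2288;  O3 = (-0.1144, -0.1981, -0.0507)
eliminate P² terms by subtracting sphere 1 from 2 and 3
[-0.6883 0.3671 -0.1959]·P = -0.0063;  [-0.7051 -0.3962 -0.1431]·P = -0.0023
Cramer: x(z) = 0.0063-0.2449z;  y(z) = -0.0054+0.0746z
sphere 1 gives Az²+Bz+C=0 with A=1.0655, B=0.0711, C=-0.0753;  B²−4AC=0.3262;  roots -0.3014, 0.2346;  negative root z = -0.3014
x = 0.0801, y = -0.0279

(0.0801, -0.0279, -0.3014)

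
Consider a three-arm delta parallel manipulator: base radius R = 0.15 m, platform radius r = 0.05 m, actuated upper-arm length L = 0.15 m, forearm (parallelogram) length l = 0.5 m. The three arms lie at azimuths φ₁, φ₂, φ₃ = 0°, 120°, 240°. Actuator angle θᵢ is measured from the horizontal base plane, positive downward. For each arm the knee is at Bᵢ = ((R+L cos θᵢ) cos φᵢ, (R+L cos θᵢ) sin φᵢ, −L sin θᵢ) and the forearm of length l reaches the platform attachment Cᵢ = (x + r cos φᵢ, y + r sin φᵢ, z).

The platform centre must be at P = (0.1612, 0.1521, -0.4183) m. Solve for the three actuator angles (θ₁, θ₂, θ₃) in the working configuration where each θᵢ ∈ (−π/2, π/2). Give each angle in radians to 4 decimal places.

θ₁ = -0.3489, θ₂ = 0.0876, θ₃ = 0.9600

rotate P by −φ1: (0.1612, 0.1521, -0.4183)
  A cos θ + B sin θ = C:  -0.0612·cos θ + -0.4183·sin θ = 0.0855
  θ1 = atan2(B,A) + arccos(C/0.4228) = -0.3489
arm 2 (φ=120.0°): x'=0.0511, y'=-0.2157
  A=0.0489, B=-0.4183, C=(l²−L²−A²−y'²−z²)/(2L)=0.0121
  θ2 = atan2(B,A) + arccos(C/0.4211) = 0.0876
φ3=240.0° → target in arm frame (-0.2123, 0.0636)
  e−x'=0.3123;  (l²−L²−(e−x')²−y'²−z²)/2L = -0.1635
  √(A²+B²)=0.5220;  θ3 = -0.9294+1.8894 ≈ 0.9600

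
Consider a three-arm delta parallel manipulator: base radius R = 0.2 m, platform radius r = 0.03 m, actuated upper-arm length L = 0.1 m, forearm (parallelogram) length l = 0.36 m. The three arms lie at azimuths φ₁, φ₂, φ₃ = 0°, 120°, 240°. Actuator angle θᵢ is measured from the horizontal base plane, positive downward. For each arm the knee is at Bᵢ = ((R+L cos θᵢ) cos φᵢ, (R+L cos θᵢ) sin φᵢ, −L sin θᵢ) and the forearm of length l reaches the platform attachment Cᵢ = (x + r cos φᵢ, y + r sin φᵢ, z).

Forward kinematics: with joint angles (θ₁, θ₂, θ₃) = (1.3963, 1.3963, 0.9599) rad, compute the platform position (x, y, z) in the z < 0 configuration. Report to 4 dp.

(-0.0207, -0.0358, -0.3901)

φ1=0.0°: virtual centre (0.1874, 0.0000, -0.0985), radius l
arm 2 at φ=120.0°: ρ2 = 0.1874;  O2 = (-0.0937, 0.1623, -0.0985)
φ3=240.0°: virtual centre (-0.1137, -0.1969, -0.0819), radius l
subtract pairs → two planes through P
linear system: -0.5621x+0.3245y = 0.0000−0.0000z; -0.6021x+-0.3938y = 0.0136−0.0331z
det = 0.4167;  x = -0.0106+0.0258z,  y = -0.0183+0.0447z
quadratic in z: (1.0027)z²+(0.1851)z+(-0.0804)=0, √Δ=0.5972 → z ∈ {-0.3901, 0.2055}; z = -0.3901 (taking z<0)
x = -0.0207, y = -0.0358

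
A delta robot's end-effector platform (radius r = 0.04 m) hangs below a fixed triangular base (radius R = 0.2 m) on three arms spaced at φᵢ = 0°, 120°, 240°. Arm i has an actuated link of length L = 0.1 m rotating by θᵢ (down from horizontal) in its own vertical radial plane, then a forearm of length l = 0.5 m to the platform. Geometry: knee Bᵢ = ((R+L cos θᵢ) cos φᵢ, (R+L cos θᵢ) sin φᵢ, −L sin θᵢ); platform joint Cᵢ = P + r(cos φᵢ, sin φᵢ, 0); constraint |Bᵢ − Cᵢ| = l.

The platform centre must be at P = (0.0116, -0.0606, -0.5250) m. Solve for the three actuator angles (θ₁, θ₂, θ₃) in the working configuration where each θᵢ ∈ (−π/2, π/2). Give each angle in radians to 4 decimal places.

θ₁ = 0.8723, θ₂ = 1.2210, θ₃ = 0.6977

rotate P by −φ1: (0.0116, -0.0606, -0.5250)
  A cos θ + B sin θ = C:  0.1484·cos θ + -0.5250·sin θ = -0.3066
  √(A²+B²)=0.5456;  θ1 = -1.2953+2.1676 ≈ 0.8723
rotate P by −φ2: (-0.0583, 0.0203, -0.5250)
  A cos θ + B sin θ = C:  0.2183·cos θ + -0.5250·sin θ = -0.4184
  γ=atan2(-0.5250,0.2183)=-1.1768;  ψ=arccos(-0.7359)=2.3978;  θ2=γ+ψ≈1.2210
φ3=240.0° → target in arm frame (0.0467, 0.0403)
  A=0.1133, B=-0.5250, C=(l²−L²−A²−y'²−z²)/(2L)=-0.2505
  γ=atan2(-0.5250,0.1133)=-1.3582;  ψ=arccos(-0.4663)=2.0560;  θ3=γ+ψ≈0.6977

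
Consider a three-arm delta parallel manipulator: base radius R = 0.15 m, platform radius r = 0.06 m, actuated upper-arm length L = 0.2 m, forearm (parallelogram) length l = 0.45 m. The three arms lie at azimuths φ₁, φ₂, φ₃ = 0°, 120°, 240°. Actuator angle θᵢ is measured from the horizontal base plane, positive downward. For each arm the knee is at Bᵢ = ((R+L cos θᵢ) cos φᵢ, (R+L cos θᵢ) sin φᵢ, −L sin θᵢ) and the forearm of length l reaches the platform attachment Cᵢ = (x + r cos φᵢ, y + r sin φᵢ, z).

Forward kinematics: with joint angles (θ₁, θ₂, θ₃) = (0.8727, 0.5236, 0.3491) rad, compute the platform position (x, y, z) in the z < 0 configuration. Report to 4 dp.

centre 1 = (0.2186·cos0.0°, 0.2186·sin0.0°, -0.1532) = (0.2186, 0.0000, -0.1532)
arm 2 at φ=120.0°: e+L cos θ2 = 0.2632;  centre 2 = (-0.1316, 0.2279, -0.1000)
φ3=240.0°: virtual centre (-0.1390, -0.2407, -0.0684), radius l
|centre ₂|²−|centre ₁|² = 0.0080;  |centre ₃|²−|centre ₁|² = 0.0107
[-0.7003 0.4559 0.1064]·P = 0.0080;  [-0.7150 -0.4814 0.1696]·P = 0.0107
Cramer: x(z) = -0.0132+0.1939z;  y(z) = -0.0026+0.0644z
quadratic in z: (1.0417)z²+(0.2162)z+(-0.1253)=0, √Δ=0.7543 → z ∈ {-0.4658, 0.2582}; z = -0.4658 (taking z<0)
x = -0.1035, y = -0.0326

(-0.1035, -0.0326, -0.4658)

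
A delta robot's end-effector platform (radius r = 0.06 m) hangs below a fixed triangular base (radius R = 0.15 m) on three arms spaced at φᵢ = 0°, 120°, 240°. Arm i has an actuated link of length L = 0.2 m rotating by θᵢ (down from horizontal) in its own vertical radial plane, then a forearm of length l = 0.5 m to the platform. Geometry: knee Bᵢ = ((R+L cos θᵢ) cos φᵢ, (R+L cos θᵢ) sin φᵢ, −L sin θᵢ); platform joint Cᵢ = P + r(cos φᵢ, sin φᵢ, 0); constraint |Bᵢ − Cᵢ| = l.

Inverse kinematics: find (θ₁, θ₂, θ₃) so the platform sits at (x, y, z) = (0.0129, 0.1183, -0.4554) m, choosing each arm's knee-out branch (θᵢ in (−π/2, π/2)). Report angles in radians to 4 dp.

θ₁ = 0.2616, θ₂ = -0.0002, θ₃ = 0.6106

φ1=0.0° → target in arm frame (0.0129, 0.1183)
  e−x'=0.0771;  (l²−L²−(e−x')²−y'²−z²)/2L = -0.0433
  θ1 = atan2(B,A) + arccos(C/0.4619) = 0.2616
arm 2 (φ=120.0°): x'=0.0960, y'=-0.0703
  A=-0.0060, B=-0.4554, C=(l²−L²−A²−y'²−z²)/(2L)=-0.0059
  θ2 = atan2(B,A) + arccos(C/0.4554) = -0.0002
arm 3 (φ=240.0°): x'=-0.1089, y'=-0.0480
  e−x'=0.1989;  (l²−L²−(e−x')²−y'²−z²)/2L = -0.0981
  √(A²+B²)=0.4969;  θ3 = -1.1590+1.7696 ≈ 0.6106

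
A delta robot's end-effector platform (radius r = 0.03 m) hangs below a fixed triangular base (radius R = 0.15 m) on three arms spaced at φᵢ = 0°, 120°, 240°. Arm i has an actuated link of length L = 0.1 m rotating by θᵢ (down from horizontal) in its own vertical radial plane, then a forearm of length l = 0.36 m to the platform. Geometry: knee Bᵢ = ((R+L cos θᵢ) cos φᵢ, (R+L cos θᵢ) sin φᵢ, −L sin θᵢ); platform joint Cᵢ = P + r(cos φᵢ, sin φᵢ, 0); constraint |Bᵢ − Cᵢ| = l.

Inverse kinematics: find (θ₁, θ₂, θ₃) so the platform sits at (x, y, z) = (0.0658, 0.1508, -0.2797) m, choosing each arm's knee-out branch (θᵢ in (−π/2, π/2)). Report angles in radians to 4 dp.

arm 1 (φ=0.0°): x'=0.0658, y'=0.1508
  A=0.0542, B=-0.2797, C=(l²−L²−A²−y'²−z²)/(2L)=0.0784
  θ1 = atan2(B,A) + arccos(C/0.2849) = -0.0875
φ2=120.0° → target in arm frame (0.0977, -0.1324)
  A=0.0223, B=-0.2797, C=(l²−L²−A²−y'²−z²)/(2L)=0.1167
  θ2 = atan2(B,A) + arccos(C/0.2806) = -0.3495
φ3=240.0° → target in arm frame (-0.1635, -0.0184)
  A=0.2835, B=-0.2797, C=(l²−L²−A²−y'²−z²)/(2L)=-0.1967
  θ3 = atan2(B,A) + arccos(C/0.3982) = 1.3087

θ₁ = -0.0875, θ₂ = -0.3495, θ₃ = 1.3087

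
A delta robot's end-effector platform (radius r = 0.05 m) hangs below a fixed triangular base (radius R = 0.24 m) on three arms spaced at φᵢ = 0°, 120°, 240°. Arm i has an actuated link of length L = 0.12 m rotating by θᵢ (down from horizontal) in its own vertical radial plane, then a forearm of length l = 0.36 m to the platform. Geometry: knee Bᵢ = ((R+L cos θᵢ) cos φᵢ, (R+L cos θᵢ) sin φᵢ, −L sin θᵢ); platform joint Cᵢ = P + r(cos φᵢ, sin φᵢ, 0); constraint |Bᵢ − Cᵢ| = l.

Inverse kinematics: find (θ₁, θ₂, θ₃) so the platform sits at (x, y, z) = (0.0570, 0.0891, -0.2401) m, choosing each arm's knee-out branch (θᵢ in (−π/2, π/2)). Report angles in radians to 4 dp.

θ₁ = -0.0001, θ₂ = 0.0875, θ₃ = 1.2218

φ1=0.0° → target in arm frame (0.0570, 0.0891)
  e−x'=0.1330;  (l²−L²−(e−x')²−y'²−z²)/2L = 0.1330
  √(A²+B²)=0.2745;  θ1 = -1.0649+1.0649 ≈ -0.0001
arm 2 (φ=120.0°): x'=0.0487, y'=-0.0939
  e−x'=0.1413;  (l²−L²−(e−x')²−y'²−z²)/2L = 0.1198
  √(A²+B²)=0.2786;  θ2 = -1.0388+1.1262 ≈ 0.0875
rotate P by −φ3: (-0.1057, 0.0048, -0.2401)
  A=0.2957, B=-0.2401, C=(l²−L²−A²−y'²−z²)/(2L)=-0.1245
  θ3 = atan2(B,A) + arccos(C/0.3809) = 1.2218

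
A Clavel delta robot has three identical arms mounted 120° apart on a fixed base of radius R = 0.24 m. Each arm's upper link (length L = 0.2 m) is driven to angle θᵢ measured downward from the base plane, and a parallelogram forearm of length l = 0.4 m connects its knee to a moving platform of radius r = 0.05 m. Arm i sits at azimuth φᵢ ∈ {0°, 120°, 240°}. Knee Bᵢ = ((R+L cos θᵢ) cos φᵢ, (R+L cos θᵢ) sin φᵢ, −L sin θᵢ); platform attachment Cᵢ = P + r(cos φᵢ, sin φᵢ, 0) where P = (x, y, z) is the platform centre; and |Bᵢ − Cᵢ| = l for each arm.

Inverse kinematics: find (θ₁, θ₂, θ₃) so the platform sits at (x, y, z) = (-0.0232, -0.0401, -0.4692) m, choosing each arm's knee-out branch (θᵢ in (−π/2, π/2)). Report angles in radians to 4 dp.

rotate P by −φ1: (-0.0232, -0.0401, -0.4692)
  A cos θ + B sin θ = C:  0.2132·cos θ + -0.4692·sin θ = -0.3680
  √(A²+B²)=0.5154;  θ1 = -1.1443+2.3661 ≈ 1.2218
arm 2 (φ=120.0°): x'=-0.0231, y'=0.0401
  A=0.2131, B=-0.4692, C=(l²−L²−A²−y'²−z²)/(2L)=-0.3680
  γ=atan2(-0.4692,0.2131)=-1.1444;  ψ=arccos(-0.7140)=2.3660;  θ2=γ+ψ≈1.2216
rotate P by −φ3: (0.0463, 0.0000, -0.4692)
  A=0.1437, B=-0.4692, C=(l²−L²−A²−y'²−z²)/(2L)=-0.3020
  θ3 = atan2(B,A) + arccos(C/0.4907) = 0.9600

θ₁ = 1.2218, θ₂ = 1.2216, θ₃ = 0.9600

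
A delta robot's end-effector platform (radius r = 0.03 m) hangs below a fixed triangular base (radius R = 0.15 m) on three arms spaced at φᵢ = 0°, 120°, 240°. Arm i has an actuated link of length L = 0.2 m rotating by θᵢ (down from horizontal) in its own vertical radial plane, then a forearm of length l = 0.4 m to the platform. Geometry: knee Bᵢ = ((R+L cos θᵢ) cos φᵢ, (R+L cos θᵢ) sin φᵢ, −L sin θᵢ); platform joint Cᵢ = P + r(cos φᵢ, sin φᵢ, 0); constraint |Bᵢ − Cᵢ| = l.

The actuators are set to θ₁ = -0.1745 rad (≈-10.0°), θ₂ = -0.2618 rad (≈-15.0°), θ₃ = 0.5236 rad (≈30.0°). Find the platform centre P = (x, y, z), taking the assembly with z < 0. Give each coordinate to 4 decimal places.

arm 1 at φ=0.0°: (R−r)+L cos θ1 = 0.3170;  O1 = (0.3170, 0.0000, 0.0347)
O2 = (0.3132·cos120.0°, 0.3132·sin120.0°, 0.0518) = (-0.1566, 0.2712, 0.0518)
φ3=240.0°: virtual centre (-0.1466, -0.2539, -0.1000), radius l
eliminate P² terms by subtracting sphere 1 from 2 and 3
plane₁₂: -0.9471x+0.5425y+0.0341z = -0.0009
Cramer: x(z) = 0.0036-0.1310z;  y(z) = 0.0046-0.2915z
quadratic in z: (1.1021)z²+(0.0099)z+(-0.0606)=0, √Δ=0.5169 → z ∈ {-0.2390, 0.2300}; z = -0.2390 (taking z<0)
x = 0.0349, y = 0.0743

(0.0349, 0.0743, -0.2390)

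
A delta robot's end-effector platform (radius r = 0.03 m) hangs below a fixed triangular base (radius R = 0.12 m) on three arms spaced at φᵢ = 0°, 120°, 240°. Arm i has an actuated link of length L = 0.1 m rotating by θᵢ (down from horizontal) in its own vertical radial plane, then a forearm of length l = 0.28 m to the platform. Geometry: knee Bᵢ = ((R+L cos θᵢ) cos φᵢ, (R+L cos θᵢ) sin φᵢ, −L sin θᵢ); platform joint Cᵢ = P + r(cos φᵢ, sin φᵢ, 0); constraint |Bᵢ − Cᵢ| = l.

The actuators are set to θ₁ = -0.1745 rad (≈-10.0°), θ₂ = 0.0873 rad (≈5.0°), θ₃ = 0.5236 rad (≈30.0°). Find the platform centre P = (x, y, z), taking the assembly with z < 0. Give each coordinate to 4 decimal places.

(0.0386, 0.0327, -0.2168)

O1 = (0.1885·cos0.0°, 0.1885·sin0.0°, 0.0174) = (0.1885, 0.0000, 0.0174)
arm 2 at φ=120.0°: (R−r)+L cos θ2 = 0.1896;  O2 = (-0.0948, 0.1642, -0.0087)
arm 3 at φ=240.0°: (R−r)+L cos θ3 = 0.1766;  O3 = (-0.0883, -0.1529, -0.0500)
subtract pairs → two planes through P
[-0.5666 0.3284 -0.0522]·P = 0.0002;  [-0.5536 -0.3059 -0.1347]·P = -0.0021
Cramer: x(z) = 0.0018-0.1695z;  y(z) = 0.0037-0.1336z
sphere 1 gives Az²+Bz+C=0 with A=1.0466, B=0.0276, C=-0.0432;  B²−4AC=0.1818;  roots -0.2168, 0.1905;  negative root z = -0.2168
x = 0.0386, y = 0.0327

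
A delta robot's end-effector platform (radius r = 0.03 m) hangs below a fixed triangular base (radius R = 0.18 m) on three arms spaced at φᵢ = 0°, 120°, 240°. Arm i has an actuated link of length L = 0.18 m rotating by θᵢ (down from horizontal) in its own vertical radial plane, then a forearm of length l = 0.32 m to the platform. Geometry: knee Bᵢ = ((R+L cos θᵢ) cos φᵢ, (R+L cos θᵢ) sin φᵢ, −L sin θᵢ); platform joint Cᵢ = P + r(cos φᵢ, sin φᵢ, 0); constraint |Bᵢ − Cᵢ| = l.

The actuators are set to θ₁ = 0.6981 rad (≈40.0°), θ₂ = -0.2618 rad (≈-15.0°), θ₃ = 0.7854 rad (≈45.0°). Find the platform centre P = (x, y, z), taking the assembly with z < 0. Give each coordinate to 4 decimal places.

(-0.0257, 0.0590, -0.1399)

centre 1 = (0.2879·cos0.0°, 0.2879·sin0.0°, -0.1157) = (0.2879, 0.0000, -0.1157)
arm 2 at φ=120.0°: ρ2 = 0.3239;  centre 2 = (-0.1619, 0.2805, 0.0466)
centre 3 = (0.2773·cos240.0°, 0.2773·sin240.0°, -0.1273) = (-0.1386, -0.2401, -0.1273)
|centre ₂|²−|centre ₁|² = 0.0108;  |centre ₃|²−|centre ₁|² = -0.0032
[-0.8996 0.5610 0.3246]·P = 0.0108;  [-0.8531 -0.4803 -0.0232]·P = -0.0032
det = 0.9106;  x = -0.0037+0.1569z,  y = 0.0133+-0.3269z
into |P−centre ₁|² = l²: 1.1315z² + 0.1312z + -0.0038 = 0;  Δ = 0.0344;  z = -0.1399 or 0.0240 → z<0 root = -0.1399
x = -0.0257, y = 0.0590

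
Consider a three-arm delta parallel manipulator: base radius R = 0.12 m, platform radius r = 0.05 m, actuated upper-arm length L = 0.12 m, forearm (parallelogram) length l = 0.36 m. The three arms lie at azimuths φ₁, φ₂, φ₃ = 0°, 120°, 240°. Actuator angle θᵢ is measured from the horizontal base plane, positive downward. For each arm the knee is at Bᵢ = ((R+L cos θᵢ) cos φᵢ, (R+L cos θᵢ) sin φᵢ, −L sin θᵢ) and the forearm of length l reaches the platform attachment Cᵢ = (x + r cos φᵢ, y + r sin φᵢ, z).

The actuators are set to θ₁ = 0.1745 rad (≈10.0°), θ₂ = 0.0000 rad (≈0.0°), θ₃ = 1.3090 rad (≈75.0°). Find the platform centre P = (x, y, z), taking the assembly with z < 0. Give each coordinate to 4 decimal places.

(0.0829, 0.1830, -0.3124)

φ1=0.0°: virtual centre (0.1882, 0.0000, -0.0208), radius l
S2 = (0.1900·cos120.0°, 0.1900·sin120.0°, 0.0000) = (-0.0950, 0.1645, 0.0000)
S3 = (0.1011·cos240.0°, 0.1011·sin240.0°, -0.1159) = (-0.0505, -0.0875, -0.1159)
|S₂|²−|S₁|² = 0.0003;  |S₃|²−|S₁|² = -0.0122
linear system: -0.5664x+0.3291y = 0.0003−0.0417z; -0.4774x+-0.1750y = -0.0122−-0.1902z
det = 0.2562;  x = 0.0155+-0.2157z,  y = 0.0274+-0.4979z
into |P−S₁|² = l²: 1.2945z² + 0.0889z + -0.0986 = 0;  Δ = 0.5184;  z = -0.3124 or 0.2438 → z<0 root = -0.3124
x = 0.0829, y = 0.1830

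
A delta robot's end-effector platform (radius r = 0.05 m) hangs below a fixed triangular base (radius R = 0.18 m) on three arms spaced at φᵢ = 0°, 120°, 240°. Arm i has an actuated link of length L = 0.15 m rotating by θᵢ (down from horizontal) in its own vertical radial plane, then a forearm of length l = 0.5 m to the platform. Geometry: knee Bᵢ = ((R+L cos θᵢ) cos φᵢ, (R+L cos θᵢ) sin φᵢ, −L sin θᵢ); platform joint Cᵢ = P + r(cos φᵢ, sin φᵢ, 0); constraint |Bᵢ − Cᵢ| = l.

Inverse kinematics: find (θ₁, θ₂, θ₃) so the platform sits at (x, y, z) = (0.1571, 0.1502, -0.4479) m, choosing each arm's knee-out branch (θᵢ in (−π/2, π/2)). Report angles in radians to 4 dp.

φ1=0.0° → target in arm frame (0.1571, 0.1502)
  A=-0.0271, B=-0.4479, C=(l²−L²−A²−y'²−z²)/(2L)=0.0120
  θ1 = atan2(B,A) + arccos(C/0.4487) = -0.0871
φ2=120.0° → target in arm frame (0.0515, -0.2112)
  A=0.0785, B=-0.4479, C=(l²−L²−A²−y'²−z²)/(2L)=-0.0795
  θ2 = atan2(B,A) + arccos(C/0.4547) = 0.3492
arm 3 (φ=240.0°): x'=-0.2086, y'=0.0610
  e−x'=0.3386;  (l²−L²−(e−x')²−y'²−z²)/2L = -0.3050
  θ3 = atan2(B,A) + arccos(C/0.5615) = 1.2216

θ₁ = -0.0871, θ₂ = 0.3492, θ₃ = 1.2216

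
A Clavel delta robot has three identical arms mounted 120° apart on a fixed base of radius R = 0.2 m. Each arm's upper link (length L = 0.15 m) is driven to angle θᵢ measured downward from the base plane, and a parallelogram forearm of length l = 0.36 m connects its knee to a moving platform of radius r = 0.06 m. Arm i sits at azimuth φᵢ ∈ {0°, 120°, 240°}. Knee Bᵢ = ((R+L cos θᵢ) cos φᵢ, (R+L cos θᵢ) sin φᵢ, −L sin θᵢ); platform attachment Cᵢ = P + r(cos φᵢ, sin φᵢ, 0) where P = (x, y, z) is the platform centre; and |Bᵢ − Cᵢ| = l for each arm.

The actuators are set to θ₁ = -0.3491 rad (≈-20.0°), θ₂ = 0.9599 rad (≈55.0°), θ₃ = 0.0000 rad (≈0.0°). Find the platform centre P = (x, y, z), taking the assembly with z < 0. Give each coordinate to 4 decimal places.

(0.0777, -0.0894, -0.2320)

φ1=0.0°: virtual centre (0.2810, 0.0000, 0.0513), radius l
centre 2 = (0.2260·cos120.0°, 0.2260·sin120.0°, -0.1229) = (-0.1130, 0.1958, -0.1229)
centre 3 = (0.2900·cos240.0°, 0.2900·sin240.0°, 0.0000) = (-0.1450, -0.2511, 0.0000)
|centre ₂|²−|centre ₁|² = -0.0154;  |centre ₃|²−|centre ₁|² = 0.0025
[-0.7879 0.3915 -0.3484]·P = -0.0154;  [-0.8519 -0.5023 -0.1026]·P = 0.0025
det = 0.7293;  x = 0.0092+-0.2950z,  y = -0.0207+0.2960z
sphere 1 gives Az²+Bz+C=0 with A=1.1747, B=0.0455, C=-0.0527;  B²−4AC=0.2497;  roots -0.2320, 0.1934;  negative root z = -0.2320
x = 0.0777, y = -0.0894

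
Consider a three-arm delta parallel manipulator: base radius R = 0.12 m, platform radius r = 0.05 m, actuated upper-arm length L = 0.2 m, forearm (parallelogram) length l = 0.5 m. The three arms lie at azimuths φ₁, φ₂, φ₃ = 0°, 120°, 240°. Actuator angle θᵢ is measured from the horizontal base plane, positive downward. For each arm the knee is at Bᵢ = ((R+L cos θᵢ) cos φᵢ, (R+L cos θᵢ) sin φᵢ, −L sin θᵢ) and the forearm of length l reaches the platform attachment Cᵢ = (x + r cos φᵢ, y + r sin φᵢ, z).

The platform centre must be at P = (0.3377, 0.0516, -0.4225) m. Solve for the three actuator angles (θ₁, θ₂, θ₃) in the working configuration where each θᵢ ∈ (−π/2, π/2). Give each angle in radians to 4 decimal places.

θ₁ = -0.3490, θ₂ = 1.0470, θ₃ = 1.2217

φ1=0.0° → target in arm frame (0.3377, 0.0516)
  A cos θ + B sin θ = C:  -0.2677·cos θ + -0.4225·sin θ = -0.1071
  γ=atan2(-0.4225,-0.2677)=-2.1356;  ψ=arccos(-0.2141)=1.7866;  θ1=γ+ψ≈-0.3490
arm 2 (φ=120.0°): x'=-0.1242, y'=-0.3183
  e−x'=0.1942;  (l²−L²−(e−x')²−y'²−z²)/2L = -0.2687
  γ=atan2(-0.4225,0.1942)=-1.1400;  ψ=arccos(-0.5779)=2.1870;  θ2=γ+ψ≈1.0470
φ3=240.0° → target in arm frame (-0.2135, 0.2667)
  e−x'=0.2835;  (l²−L²−(e−x')²−y'²−z²)/2L = -0.3000
  γ=atan2(-0.4225,0.2835)=-0.9797;  ψ=arccos(-0.5896)=2.2014;  θ3=γ+ψ≈1.2217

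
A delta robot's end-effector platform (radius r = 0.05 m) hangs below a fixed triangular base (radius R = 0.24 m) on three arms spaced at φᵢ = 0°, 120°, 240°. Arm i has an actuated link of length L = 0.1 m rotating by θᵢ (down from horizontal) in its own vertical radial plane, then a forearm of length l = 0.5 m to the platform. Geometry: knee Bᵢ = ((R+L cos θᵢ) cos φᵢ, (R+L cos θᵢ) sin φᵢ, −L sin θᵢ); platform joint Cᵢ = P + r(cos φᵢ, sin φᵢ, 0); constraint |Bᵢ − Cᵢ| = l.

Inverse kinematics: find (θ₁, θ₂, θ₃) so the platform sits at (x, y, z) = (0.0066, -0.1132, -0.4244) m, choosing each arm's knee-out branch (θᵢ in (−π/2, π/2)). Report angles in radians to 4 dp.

θ₁ = 0.2621, θ₂ = 0.8728, θ₃ = -0.3489

arm 1 (φ=0.0°): x'=0.0066, y'=-0.1132
  A=0.1834, B=-0.4244, C=(l²−L²−A²−y'²−z²)/(2L)=0.0672
  γ=atan2(-0.4244,0.1834)=-1.1629;  ψ=arccos(0.1453)=1.4250;  θ1=γ+ψ≈0.2621
φ2=120.0° → target in arm frame (-0.1013, 0.0509)
  A=0.2913, B=-0.4244, C=(l²−L²−A²−y'²−z²)/(2L)=-0.1379
  √(A²+B²)=0.5148;  θ2 = -0.9692+1.8420 ≈ 0.8728
rotate P by −φ3: (0.0947, 0.0623, -0.4244)
  A cos θ + B sin θ = C:  0.0953·cos θ + -0.4244·sin θ = 0.2346
  γ=atan2(-0.4244,0.0953)=-1.3500;  ψ=arccos(0.5394)=1.0010;  θ3=γ+ψ≈-0.3489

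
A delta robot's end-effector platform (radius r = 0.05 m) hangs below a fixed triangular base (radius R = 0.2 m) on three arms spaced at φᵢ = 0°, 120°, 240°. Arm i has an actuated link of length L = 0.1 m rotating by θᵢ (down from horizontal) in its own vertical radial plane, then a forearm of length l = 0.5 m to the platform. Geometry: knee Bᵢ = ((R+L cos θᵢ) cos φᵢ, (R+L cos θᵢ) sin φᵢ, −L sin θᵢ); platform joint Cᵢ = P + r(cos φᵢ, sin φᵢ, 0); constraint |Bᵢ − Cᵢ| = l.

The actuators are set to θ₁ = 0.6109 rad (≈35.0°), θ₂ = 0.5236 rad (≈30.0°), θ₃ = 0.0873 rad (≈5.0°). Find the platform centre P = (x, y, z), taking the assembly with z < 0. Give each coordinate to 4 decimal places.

(-0.0414, -0.0504, -0.4730)

arm 1 at φ=0.0°: e+L cos θ1 = 0.2319;  O1 = (0.2319, 0.0000, -0.0574)
φ2=120.0°: virtual centre (-0.1183, 0.2049, -0.0500), radius l
φ3=240.0°: virtual centre (-0.1248, -0.2162, -0.0087), radius l
|O₂|²−|O₁|² = 0.0014;  |O₃|²−|O₁|² = 0.0053
plane₁₂: -0.7004x+0.4098y+0.0147z = 0.0014
Cramer: x(z) = -0.0047+0.0777z;  y(z) = -0.0046+0.0968z
quadratic in z: (1.0154)z²+(0.0771)z+(-0.1907)=0, √Δ=0.8835 → z ∈ {-0.4730, 0.3971}; z = -0.4730 (taking z<0)
x = -0.0414, y = -0.0504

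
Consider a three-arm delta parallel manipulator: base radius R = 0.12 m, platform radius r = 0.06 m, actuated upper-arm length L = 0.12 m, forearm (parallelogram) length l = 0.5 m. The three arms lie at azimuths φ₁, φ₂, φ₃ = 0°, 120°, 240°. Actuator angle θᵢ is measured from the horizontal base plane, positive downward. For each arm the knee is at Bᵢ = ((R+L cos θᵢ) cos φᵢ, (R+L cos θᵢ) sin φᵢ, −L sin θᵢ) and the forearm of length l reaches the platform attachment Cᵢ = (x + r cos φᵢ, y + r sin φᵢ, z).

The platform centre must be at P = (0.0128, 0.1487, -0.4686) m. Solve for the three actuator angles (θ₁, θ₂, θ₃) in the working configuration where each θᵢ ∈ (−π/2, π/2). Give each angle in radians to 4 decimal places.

θ₁ = 0.1741, θ₂ = -0.1749, θ₃ = 0.6104

rotate P by −φ1: (0.0128, 0.1487, -0.4686)
  A=0.0472, B=-0.4686, C=(l²−L²−A²−y'²−z²)/(2L)=-0.0347
  γ=atan2(-0.4686,0.0472)=-1.4704;  ψ=arccos(-0.0737)=1.6445;  θ1=γ+ψ≈0.1741
arm 2 (φ=120.0°): x'=0.1224, y'=-0.0854
  A cos θ + B sin θ = C:  -0.0624·cos θ + -0.4686·sin θ = 0.0201
  √(A²+B²)=0.4727;  θ2 = -1.7031+1.5283 ≈ -0.1749
rotate P by −φ3: (-0.1352, -0.0633, -0.4686)
  A cos θ + B sin θ = C:  0.1952·cos θ + -0.4686·sin θ = -0.1087
  √(A²+B²)=0.5076;  θ3 = -1.1761+1.7866 ≈ 0.6104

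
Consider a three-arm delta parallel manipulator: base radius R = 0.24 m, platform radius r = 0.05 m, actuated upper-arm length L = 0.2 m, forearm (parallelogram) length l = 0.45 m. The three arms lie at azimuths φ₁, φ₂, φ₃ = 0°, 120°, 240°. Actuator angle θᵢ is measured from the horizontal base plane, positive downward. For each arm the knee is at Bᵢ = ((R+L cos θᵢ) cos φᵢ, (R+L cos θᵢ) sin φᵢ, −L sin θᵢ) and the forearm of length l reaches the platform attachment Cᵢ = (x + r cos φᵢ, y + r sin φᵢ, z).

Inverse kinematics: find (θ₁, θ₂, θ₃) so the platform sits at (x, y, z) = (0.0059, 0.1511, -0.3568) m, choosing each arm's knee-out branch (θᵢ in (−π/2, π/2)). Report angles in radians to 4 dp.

φ1=0.0° → target in arm frame (0.0059, 0.1511)
  A cos θ + B sin θ = C:  0.1841·cos θ + -0.3568·sin θ = -0.0538
  γ=atan2(-0.3568,0.1841)=-1.0945;  ψ=arccos(-0.1341)=1.7053;  θ1=γ+ψ≈0.6108
φ2=120.0° → target in arm frame (0.1279, -0.0807)
  e−x'=0.0621;  (l²−L²−(e−x')²−y'²−z²)/2L = 0.0621
  √(A²+B²)=0.3622;  θ2 = -1.3985+1.3985 ≈ 0.0000
φ3=240.0° → target in arm frame (-0.1338, -0.0704)
  A cos θ + B sin θ = C:  0.3238·cos θ + -0.3568·sin θ = -0.1865
  γ=atan2(-0.3568,0.3238)=-0.8338;  ψ=arccos(-0.3872)=1.9684;  θ3=γ+ψ≈1.1345

θ₁ = 0.6108, θ₂ = 0.0000, θ₃ = 1.1345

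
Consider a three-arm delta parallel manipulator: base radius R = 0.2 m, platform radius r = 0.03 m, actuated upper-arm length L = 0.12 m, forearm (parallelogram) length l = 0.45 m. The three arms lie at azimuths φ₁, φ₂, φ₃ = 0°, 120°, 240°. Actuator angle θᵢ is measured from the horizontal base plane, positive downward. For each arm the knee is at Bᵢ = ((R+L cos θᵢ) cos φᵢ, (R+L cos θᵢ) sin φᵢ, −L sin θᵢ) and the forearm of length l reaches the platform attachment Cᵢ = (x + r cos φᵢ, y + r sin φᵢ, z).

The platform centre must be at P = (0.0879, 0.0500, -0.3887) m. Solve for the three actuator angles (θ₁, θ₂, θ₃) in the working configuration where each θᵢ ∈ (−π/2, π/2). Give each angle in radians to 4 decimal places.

θ₁ = -0.0874, θ₂ = 0.4366, θ₃ = 0.8727

rotate P by −φ1: (0.0879, 0.0500, -0.3887)
  A cos θ + B sin θ = C:  0.0821·cos θ + -0.3887·sin θ = 0.1157
  √(A²+B²)=0.3973;  θ1 = -1.3626+1.2752 ≈ -0.0874
arm 2 (φ=120.0°): x'=-0.0006, y'=-0.1011
  A cos θ + B sin θ = C:  0.1706·cos θ + -0.3887·sin θ = -0.0097
  θ2 = atan2(B,A) + arccos(C/0.4245) = 0.4366
arm 3 (φ=240.0°): x'=-0.0873, y'=0.0511
  A cos θ + B sin θ = C:  0.2573·cos θ + -0.3887·sin θ = -0.1324
  γ=atan2(-0.3887,0.2573)=-0.9862;  ψ=arccos(-0.2841)=1.8588;  θ3=γ+ψ≈0.8727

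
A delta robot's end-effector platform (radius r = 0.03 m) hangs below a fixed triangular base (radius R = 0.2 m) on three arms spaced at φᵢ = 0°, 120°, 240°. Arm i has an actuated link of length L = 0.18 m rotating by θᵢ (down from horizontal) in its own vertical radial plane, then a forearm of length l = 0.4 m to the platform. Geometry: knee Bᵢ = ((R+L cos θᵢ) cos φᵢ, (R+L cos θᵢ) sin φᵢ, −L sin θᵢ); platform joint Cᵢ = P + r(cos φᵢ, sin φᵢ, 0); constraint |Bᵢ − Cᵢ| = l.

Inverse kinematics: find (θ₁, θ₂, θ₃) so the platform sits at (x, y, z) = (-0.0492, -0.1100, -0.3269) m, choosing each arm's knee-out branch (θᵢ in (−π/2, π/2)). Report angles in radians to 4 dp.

rotate P by −φ1: (-0.0492, -0.1100, -0.3269)
  A=0.2192, B=-0.3269, C=(l²−L²−A²−y'²−z²)/(2L)=-0.1095
  √(A²+B²)=0.3936;  θ1 = -0.9801+1.8527 ≈ 0.8726
rotate P by −φ2: (-0.0707, 0.0976, -0.3269)
  A=0.2407, B=-0.3269, C=(l²−L²−A²−y'²−z²)/(2L)=-0.1297
  θ2 = atan2(B,A) + arccos(C/0.4059) = 0.9599
rotate P by −φ3: (0.1199, 0.0124, -0.3269)
  A cos θ + B sin θ = C:  0.0501·cos θ + -0.3269·sin θ = 0.0502
  √(A²+B²)=0.3307;  θ3 = -1.4186+1.4184 ≈ -0.0002

θ₁ = 0.8726, θ₂ = 0.9599, θ₃ = -0.0002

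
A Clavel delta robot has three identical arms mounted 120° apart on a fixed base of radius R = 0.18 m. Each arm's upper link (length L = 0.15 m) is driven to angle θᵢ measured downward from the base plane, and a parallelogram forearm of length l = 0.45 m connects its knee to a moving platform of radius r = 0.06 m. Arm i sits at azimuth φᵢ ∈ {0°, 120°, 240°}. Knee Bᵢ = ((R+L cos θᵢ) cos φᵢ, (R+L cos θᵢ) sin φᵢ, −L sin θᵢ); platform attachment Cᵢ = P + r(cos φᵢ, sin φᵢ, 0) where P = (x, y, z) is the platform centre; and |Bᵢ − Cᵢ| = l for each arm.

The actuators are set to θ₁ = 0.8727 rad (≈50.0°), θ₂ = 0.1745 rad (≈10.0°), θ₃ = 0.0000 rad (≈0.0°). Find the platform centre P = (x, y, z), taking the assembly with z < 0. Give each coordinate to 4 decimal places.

(-0.1332, -0.0225, -0.3973)

arm 1 at φ=0.0°: (R−r)+L cos θ1 = 0.2164;  O1 = (0.2164, 0.0000, -0.1149)
O2 = (0.2677·cos120.0°, 0.2677·sin120.0°, -0.0260) = (-0.1339, 0.2319, -0.0260)
O3 = (0.2700·cos240.0°, 0.2700·sin240.0°, 0.0000) = (-0.1350, -0.2338, 0.0000)
eliminate P² terms by subtracting sphere 1 from 2 and 3
plane₁₂: -0.7006x+0.4637y+0.1777z = 0.0123
det = 0.6535;  x = -0.0179+0.2903z,  y = -0.0005+0.0552z
into |P−O₁|² = l²: 1.0873z² + 0.0937z + -0.1344 = 0;  Δ = 0.5932;  z = -0.3973 or 0.3111 → z<0 root = -0.3973
x = -0.1332, y = -0.0225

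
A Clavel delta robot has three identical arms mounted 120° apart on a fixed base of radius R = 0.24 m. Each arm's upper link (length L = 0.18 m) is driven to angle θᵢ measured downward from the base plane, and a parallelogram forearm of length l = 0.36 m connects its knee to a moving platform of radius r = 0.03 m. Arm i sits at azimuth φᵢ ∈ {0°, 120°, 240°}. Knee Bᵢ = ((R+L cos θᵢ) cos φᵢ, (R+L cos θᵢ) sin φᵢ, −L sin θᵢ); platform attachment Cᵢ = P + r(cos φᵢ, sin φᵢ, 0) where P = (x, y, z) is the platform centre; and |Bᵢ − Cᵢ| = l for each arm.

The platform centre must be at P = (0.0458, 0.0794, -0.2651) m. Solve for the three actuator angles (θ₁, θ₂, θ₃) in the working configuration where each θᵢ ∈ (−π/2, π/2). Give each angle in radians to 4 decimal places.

arm 1 (φ=0.0°): x'=0.0458, y'=0.0794
  A cos θ + B sin θ = C:  0.1642·cos θ + -0.2651·sin θ = -0.0176
  γ=atan2(-0.2651,0.1642)=-1.0162;  ψ=arccos(-0.0565)=1.6273;  θ1=γ+ψ≈0.6111
arm 2 (φ=120.0°): x'=0.0459, y'=-0.0794
  e−x'=0.1641;  (l²−L²−(e−x')²−y'²−z²)/2L = -0.0175
  θ2 = atan2(B,A) + arccos(C/0.3118) = 0.6107
arm 3 (φ=240.0°): x'=-0.0917, y'=0.0000
  A cos θ + B sin θ = C:  0.3017·cos θ + -0.2651·sin θ = -0.1780
  √(A²+B²)=0.4016;  θ3 = -0.7210+2.0300 ≈ 1.3090

θ₁ = 0.6111, θ₂ = 0.6107, θ₃ = 1.3090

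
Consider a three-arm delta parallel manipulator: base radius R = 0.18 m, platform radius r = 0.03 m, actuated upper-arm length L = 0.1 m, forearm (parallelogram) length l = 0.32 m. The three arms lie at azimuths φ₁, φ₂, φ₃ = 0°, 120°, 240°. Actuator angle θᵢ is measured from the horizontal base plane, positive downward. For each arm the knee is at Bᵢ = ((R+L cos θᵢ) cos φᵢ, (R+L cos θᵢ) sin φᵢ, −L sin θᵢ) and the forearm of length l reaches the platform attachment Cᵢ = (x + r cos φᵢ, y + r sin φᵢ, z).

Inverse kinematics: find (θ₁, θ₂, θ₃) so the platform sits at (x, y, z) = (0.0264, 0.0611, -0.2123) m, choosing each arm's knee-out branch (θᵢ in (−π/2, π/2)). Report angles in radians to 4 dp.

θ₁ = -0.0871, θ₂ = -0.2623, θ₃ = 0.7850

rotate P by −φ1: (0.0264, 0.0611, -0.2123)
  e−x'=0.1236;  (l²−L²−(e−x')²−y'²−z²)/2L = 0.1416
  γ=atan2(-0.2123,0.1236)=-1.0436;  ψ=arccos(0.5764)=0.9565;  θ1=γ+ψ≈-0.0871
rotate P by −φ2: (0.0397, -0.0534, -0.2123)
  A cos θ + B sin θ = C:  0.1103·cos θ + -0.2123·sin θ = 0.1616
  √(A²+B²)=0.2392;  θ2 = -1.0917+0.8294 ≈ -0.2623
arm 3 (φ=240.0°): x'=-0.0661, y'=-0.0077
  e−x'=0.2161;  (l²−L²−(e−x')²−y'²−z²)/2L = 0.0028
  γ=atan2(-0.2123,0.2161)=-0.7765;  ψ=arccos(0.0093)=1.5615;  θ3=γ+ψ≈0.7850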